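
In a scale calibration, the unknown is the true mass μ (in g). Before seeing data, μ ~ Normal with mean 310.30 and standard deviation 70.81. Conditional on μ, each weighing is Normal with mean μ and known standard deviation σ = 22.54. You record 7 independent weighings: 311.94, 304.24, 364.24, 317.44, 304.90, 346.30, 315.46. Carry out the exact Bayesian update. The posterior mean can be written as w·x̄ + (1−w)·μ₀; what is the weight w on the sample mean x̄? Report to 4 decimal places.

For Normal data with known variance σ², a Normal(μ₀, σ₀²) prior on μ is conjugate. Posterior precision = 1/σ₀² + n/σ²; posterior mean is the precision-weighted average of μ₀ and x̄.
σ₀² = 70.81² = 5014.0561, σ² = 22.54² = 508.0516. Prior precision 1/σ₀² = 1/5014.0561; data precision n/σ² = 7/508.0516.
w = (n/σ²)/(1/σ₀² + n/σ²) = n·σ₀²/(σ² + n·σ₀²) = 7·5014.0561/(508.0516 + 7·5014.0561) = 35098.3927/35606.4443 = 0.9857.

0.9857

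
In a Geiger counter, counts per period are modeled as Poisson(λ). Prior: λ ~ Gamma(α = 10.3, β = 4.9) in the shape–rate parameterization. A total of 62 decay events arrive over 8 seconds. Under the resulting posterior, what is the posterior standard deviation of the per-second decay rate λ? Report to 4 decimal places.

With a Gamma(shape α, rate β) prior, the Poisson likelihood is conjugate: the posterior is Gamma(α + ΣXᵢ, β + n).
Posterior: Gamma(α+S, β+n) = Gamma(10.3+62, 4.9+8) = Gamma(72.3, 12.9).
SD = √α/β = √72.3/12.9 = 0.6591.

0.6591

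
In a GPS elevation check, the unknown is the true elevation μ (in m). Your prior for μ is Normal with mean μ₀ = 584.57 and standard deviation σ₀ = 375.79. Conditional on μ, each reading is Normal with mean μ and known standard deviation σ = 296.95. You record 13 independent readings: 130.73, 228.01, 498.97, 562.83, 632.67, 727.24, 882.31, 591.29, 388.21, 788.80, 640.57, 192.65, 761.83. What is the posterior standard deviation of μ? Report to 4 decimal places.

For Normal data with known variance σ², a Normal(μ₀, σ₀²) prior on μ is conjugate. Posterior precision = 1/σ₀² + n/σ²; posterior mean is the precision-weighted average of μ₀ and x̄.
σ₀² = 375.79² = 141218.1241, σ² = 296.95² = 88179.3025; σ² + n·σ₀² = 88179.3025 + 13·141218.1241 = 1924014.9158.
Posterior precision = 1/σ₀² + n/σ² = 1/141218.1241 + 13/88179.3025 = (σ² + n·σ₀²)/(σ₀²σ²) = 1924014.9158/(141218.1241·88179.3025); posterior variance σₙ² = σ₀²σ²/(σ² + n·σ₀²) = 141218.1241·88179.3025/1924014.9158 = 6472.151323.
Posterior SD = √σₙ² = √(141218.1241·88179.3025/1924014.9158) = 80.4497.

80.4497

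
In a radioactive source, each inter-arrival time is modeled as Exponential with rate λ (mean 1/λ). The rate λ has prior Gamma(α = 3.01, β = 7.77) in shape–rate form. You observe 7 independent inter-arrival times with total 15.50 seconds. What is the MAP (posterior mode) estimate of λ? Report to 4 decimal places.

With a Gamma(shape α, rate β) prior on the exponential rate λ, the posterior after n observations with total T = Σxᵢ is Gamma(α+n, β+T).
Posterior: Gamma(3.01+7, 7.77+15.50) = Gamma(10.01, 23.27).
Mode = (α−1)/β = 0.3872.

0.3872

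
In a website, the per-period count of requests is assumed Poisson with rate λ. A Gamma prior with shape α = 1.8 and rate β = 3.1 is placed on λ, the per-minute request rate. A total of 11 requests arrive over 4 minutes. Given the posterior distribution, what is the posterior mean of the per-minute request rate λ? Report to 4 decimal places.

1.8028

With a Gamma(shape α, rate β) prior, the Poisson likelihood is conjugate: the posterior is Gamma(α + ΣXᵢ, β + n).
Posterior: Gamma(α+S, β+n) = Gamma(1.8+11, 3.1+4) = Gamma(12.8, 7.1).
Posterior mean = α/β = 12.8/7.1 = 1.8028.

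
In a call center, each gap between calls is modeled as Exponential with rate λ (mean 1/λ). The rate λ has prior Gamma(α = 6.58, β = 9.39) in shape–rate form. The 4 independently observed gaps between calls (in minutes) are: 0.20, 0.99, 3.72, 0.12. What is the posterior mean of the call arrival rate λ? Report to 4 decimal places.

With a Gamma(shape α, rate β) prior on the exponential rate λ, the posterior after n observations with total T = Σxᵢ is Gamma(α+n, β+T).
Sum of observations T = 5.03 minutes; n = 4.
Posterior: Gamma(6.58+4, 9.39+5.03) = Gamma(10.58, 14.42).
Posterior mean of λ = α/β = 10.58/14.42 = 0.7337.

0.7337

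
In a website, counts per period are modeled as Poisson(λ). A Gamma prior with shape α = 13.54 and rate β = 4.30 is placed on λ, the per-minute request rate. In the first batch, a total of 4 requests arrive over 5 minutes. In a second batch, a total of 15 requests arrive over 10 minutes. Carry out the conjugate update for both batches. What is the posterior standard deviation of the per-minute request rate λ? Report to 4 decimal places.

0.2956

With a Gamma(shape α, rate β) prior, the Poisson likelihood is conjugate: the posterior is Gamma(α + ΣXᵢ, β + n).
After batch 1: Gamma(α+S, β+n) = Gamma(13.54+4, 4.30+5) = Gamma(17.54, 9.30).
After batch 2: Gamma(α+S, β+n) = Gamma(17.54+15, 9.30+10) = Gamma(32.54, 19.30).
SD = √α/β = √32.54/19.30 = 0.2956.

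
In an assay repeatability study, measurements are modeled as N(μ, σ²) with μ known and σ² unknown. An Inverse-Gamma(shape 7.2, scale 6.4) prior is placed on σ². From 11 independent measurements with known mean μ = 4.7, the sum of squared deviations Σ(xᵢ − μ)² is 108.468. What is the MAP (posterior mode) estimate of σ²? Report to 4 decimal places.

With known mean μ and an Inverse-Gamma(α, β) prior on σ², the Normal likelihood is conjugate: posterior is Inv-Gamma(α + n/2, β + Σ(xᵢ−μ)²/2).
Posterior: Inv-Gamma(7.2 + 11/2, 6.4 + 108.468/2) = Inv-Gamma(12.70, 60.6340).
Mode = β/(α+1) = 60.6340/13.70 = 4.4258.

4.4258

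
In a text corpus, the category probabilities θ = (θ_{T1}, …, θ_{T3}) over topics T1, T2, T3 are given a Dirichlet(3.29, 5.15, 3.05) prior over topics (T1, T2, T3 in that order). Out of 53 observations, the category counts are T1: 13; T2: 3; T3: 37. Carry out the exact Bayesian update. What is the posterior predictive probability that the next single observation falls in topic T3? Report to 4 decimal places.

0.6210

The Dirichlet prior is conjugate to the Multinomial likelihood: each posterior αⱼ = prior αⱼ + observed count nⱼ.
Posterior concentration: (16.29, 8.15, 40.05), total = 64.49.
P(next = T3 | data) = α_{T3}/Σα = 0.6210.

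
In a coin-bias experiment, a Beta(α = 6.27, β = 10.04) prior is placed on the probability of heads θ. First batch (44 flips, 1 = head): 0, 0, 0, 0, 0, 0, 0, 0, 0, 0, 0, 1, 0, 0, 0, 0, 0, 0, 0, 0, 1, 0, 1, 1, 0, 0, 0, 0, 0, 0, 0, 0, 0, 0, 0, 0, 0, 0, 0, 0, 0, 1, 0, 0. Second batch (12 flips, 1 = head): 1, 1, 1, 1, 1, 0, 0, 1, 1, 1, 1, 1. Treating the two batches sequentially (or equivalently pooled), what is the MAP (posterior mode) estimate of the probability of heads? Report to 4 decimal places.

0.2883

The Beta prior is conjugate to a Binomial/Bernoulli likelihood; the update adds successes to α and failures to β.
After batch 1: Beta(6.27+5, 10.04+39) = Beta(11.27, 49.04).
After batch 2: Beta(11.27+10, 49.04+2) = Beta(21.27, 51.04).
Mode of Beta(a,b) for a,b>1 is (a−1)/(a+b−2) = 20.27/70.31 = 0.2883.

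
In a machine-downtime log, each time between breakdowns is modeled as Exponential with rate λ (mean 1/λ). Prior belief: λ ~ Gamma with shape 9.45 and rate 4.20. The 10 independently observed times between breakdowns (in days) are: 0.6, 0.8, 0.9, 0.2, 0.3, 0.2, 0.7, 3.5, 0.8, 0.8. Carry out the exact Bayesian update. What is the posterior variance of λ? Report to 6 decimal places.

With a Gamma(shape α, rate β) prior on the exponential rate λ, the posterior after n observations with total T = Σxᵢ is Gamma(α+n, β+T).
Sum of observations T = 8.8 days; n = 10.
Posterior: Gamma(9.45+10, 4.20+8.8) = Gamma(19.45, 13.00).
Var = α/β² = 0.115089.

0.115089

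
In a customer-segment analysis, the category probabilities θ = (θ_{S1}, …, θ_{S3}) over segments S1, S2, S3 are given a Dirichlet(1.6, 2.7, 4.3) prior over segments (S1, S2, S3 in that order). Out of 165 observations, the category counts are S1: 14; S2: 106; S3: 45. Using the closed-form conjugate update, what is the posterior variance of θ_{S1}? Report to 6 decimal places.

The Dirichlet prior is conjugate to the Multinomial likelihood: each posterior αⱼ = prior αⱼ + observed count nⱼ.
Posterior concentration: (15.6, 108.7, 49.3), total = 173.6.
Var[θ_j] = α_j(Σα−α_j)/((Σα)²(Σα+1)) = 15.6·158.0/(173.6²·174.6) = 0.000468.

0.000468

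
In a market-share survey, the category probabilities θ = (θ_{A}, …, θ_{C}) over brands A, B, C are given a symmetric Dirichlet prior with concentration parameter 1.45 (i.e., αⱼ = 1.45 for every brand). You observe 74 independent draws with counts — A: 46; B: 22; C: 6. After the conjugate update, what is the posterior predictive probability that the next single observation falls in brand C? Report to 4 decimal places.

0.0951

The Dirichlet prior is conjugate to the Multinomial likelihood: each posterior αⱼ = prior αⱼ + observed count nⱼ.
Posterior concentration: (47.45, 23.45, 7.45), total = 78.35.
P(next = C | data) = α_{C}/Σα = 0.0951.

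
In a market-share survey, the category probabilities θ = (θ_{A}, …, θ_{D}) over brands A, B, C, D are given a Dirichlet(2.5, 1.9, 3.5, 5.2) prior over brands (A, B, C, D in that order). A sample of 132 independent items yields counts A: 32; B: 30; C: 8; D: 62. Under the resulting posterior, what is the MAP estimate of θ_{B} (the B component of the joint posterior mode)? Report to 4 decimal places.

The Dirichlet prior is conjugate to the Multinomial likelihood: each posterior αⱼ = prior αⱼ + observed count nⱼ.
Posterior concentration: (34.5, 31.9, 11.5, 67.2), total = 145.1.
Joint mode component: (α_{B}−1)/(Σα−K) = 30.9/141.1 = 0.2190.

0.2190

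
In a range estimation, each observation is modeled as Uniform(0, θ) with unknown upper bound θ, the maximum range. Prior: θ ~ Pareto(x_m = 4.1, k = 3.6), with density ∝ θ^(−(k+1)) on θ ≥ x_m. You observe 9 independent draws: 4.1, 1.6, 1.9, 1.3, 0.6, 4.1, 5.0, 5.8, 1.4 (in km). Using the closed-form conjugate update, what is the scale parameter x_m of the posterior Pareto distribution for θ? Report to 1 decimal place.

5.8

A Pareto(scale x_m, shape k) prior on the upper bound θ of Uniform(0, θ) is conjugate: posterior is Pareto(max(x_m, max xᵢ), k + n).
Sample maximum = 5.8; prior scale x_m = 4.1 → posterior scale = max = 5.8.
Posterior shape = 3.6 + 9 = 12.6.
Posterior scale x_m = 5.8.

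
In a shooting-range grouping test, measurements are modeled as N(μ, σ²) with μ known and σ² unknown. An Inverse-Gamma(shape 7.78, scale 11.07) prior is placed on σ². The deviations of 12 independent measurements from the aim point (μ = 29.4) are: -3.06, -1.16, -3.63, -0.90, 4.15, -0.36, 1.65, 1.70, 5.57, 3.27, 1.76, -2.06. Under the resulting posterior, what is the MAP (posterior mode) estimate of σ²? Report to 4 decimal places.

With known mean μ and an Inverse-Gamma(α, β) prior on σ², the Normal likelihood is conjugate: posterior is Inv-Gamma(α + n/2, β + Σ(xᵢ−μ)²/2).
Σ(xᵢ−μ)² = (-3.06)² + (-1.16)² + (-3.63)² + (-0.90)² + (4.15)² + (-0.36)² + (1.65)² + (1.70)² + (5.57)² + (3.27)² + (1.76)² + (-2.06)² = 96.7197.
Posterior: Inv-Gamma(7.78 + 12/2, 11.07 + 96.7197/2) = Inv-Gamma(13.78, 59.42985).
Mode = β/(α+1) = 59.42985/14.78 = 4.0210.

4.0210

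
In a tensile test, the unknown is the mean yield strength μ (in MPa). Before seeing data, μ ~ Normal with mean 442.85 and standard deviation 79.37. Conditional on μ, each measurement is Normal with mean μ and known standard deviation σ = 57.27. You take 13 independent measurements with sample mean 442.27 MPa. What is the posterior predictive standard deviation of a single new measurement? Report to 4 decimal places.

59.3501

For Normal data with known variance σ², a Normal(μ₀, σ₀²) prior on μ is conjugate. Posterior precision = 1/σ₀² + n/σ²; posterior mean is the precision-weighted average of μ₀ and x̄.
σ₀² = 79.37² = 6299.5969, σ² = 57.27² = 3279.8529; σ² + n·σ₀² = 3279.8529 + 13·6299.5969 = 85174.6126.
Posterior precision = 1/σ₀² + n/σ² = 1/6299.5969 + 13/3279.8529 = (σ² + n·σ₀²)/(σ₀²σ²) = 85174.6126/(6299.5969·3279.8529); posterior variance σₙ² = σ₀²σ²/(σ² + n·σ₀²) = 6299.5969·3279.8529/85174.6126 = 242.581099.
Predictive variance for one new observation = σₙ² + σ² = 6299.5969·3279.8529/85174.6126 + 3279.8529 = σ²·(σ₀² + 85174.6126)/85174.6126 = 3279.8529·91474.2095/85174.6126 = 3522.433999; SD = √(3279.8529·91474.2095/85174.6126) = 59.3501.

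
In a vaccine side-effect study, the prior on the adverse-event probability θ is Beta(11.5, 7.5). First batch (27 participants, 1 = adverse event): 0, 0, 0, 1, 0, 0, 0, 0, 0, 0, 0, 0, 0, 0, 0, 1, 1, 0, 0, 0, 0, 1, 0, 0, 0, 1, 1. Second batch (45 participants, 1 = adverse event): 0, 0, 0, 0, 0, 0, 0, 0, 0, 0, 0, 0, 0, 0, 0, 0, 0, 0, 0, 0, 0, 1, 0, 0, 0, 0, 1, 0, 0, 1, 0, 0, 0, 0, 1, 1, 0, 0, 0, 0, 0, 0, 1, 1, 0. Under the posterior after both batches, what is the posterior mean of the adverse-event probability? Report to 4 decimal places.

The Beta prior is conjugate to a Binomial/Bernoulli likelihood; the update adds successes to α and failures to β.
After batch 1: Beta(11.5+6, 7.5+21) = Beta(17.5, 28.5).
After batch 2: Beta(17.5+7, 28.5+38) = Beta(24.5, 66.5).
Posterior mean = α/(α+β) = 24.5/91.0 = 0.2692.

0.2692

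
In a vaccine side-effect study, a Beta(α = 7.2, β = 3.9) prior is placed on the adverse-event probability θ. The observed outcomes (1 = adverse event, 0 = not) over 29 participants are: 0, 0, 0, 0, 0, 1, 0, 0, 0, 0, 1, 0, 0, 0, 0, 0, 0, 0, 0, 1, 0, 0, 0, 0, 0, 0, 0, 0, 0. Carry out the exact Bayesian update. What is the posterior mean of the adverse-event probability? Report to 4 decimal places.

The Beta prior is conjugate to a Binomial/Bernoulli likelihood; the update adds successes to α and failures to β.
Posterior: Beta(α+k, β+n−k) = Beta(7.2+3, 3.9+26) = Beta(10.2, 29.9).
Posterior mean = α/(α+β) = 10.2/40.1 = 0.2544.

0.2544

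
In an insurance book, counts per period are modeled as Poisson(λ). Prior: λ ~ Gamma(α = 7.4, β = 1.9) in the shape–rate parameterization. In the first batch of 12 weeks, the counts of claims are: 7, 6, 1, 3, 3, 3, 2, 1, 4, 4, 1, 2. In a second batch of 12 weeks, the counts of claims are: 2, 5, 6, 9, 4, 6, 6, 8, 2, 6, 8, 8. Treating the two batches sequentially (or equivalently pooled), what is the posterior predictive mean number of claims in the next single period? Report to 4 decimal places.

4.4170

With a Gamma(shape α, rate β) prior, the Poisson likelihood is conjugate: the posterior is Gamma(α + ΣXᵢ, β + n).
Batch 1: sum of counts S = 37 over n = 12 weeks.
After batch 1: Gamma(α+S, β+n) = Gamma(7.4+37, 1.9+12) = Gamma(44.4, 13.9).
Batch 2: sum of counts S = 70 over n = 12 weeks.
After batch 2: Gamma(α+S, β+n) = Gamma(44.4+70, 13.9+12) = Gamma(114.4, 25.9).
The predictive distribution for one future period is NegBinom with mean α/β = 4.4170.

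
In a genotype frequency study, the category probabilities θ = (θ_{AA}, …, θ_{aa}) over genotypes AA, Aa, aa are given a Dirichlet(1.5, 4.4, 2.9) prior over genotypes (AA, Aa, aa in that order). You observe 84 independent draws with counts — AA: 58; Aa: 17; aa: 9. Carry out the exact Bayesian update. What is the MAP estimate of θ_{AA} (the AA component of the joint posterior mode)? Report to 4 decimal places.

0.6514

The Dirichlet prior is conjugate to the Multinomial likelihood: each posterior αⱼ = prior αⱼ + observed count nⱼ.
Posterior concentration: (59.5, 21.4, 11.9), total = 92.8.
Joint mode component: (α_{AA}−1)/(Σα−K) = 58.5/89.8 = 0.6514.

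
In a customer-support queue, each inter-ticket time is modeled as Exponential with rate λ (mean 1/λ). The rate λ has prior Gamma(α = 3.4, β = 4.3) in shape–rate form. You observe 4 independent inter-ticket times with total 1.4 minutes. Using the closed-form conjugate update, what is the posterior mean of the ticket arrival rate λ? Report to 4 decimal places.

1.2982

With a Gamma(shape α, rate β) prior on the exponential rate λ, the posterior after n observations with total T = Σxᵢ is Gamma(α+n, β+T).
Posterior: Gamma(3.4+4, 4.3+1.4) = Gamma(7.4, 5.7).
Posterior mean of λ = α/β = 7.4/5.7 = 1.2982.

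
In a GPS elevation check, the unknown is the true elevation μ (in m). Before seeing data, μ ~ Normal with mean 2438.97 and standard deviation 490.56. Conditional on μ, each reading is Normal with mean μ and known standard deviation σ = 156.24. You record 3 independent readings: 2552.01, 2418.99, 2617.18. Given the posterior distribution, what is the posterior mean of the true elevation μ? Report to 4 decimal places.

For Normal data with known variance σ², a Normal(μ₀, σ₀²) prior on μ is conjugate. Posterior precision = 1/σ₀² + n/σ²; posterior mean is the precision-weighted average of μ₀ and x̄.
Σxᵢ = 2552.01 + 2418.99 + 2617.18 = 7588.18, so n·x̄ = 7588.18.
σ₀² = 490.56² = 240649.1136, σ² = 156.24² = 24410.9376; σ² + n·σ₀² = 24410.9376 + 3·240649.1136 = 746358.2784.
Posterior mean = (μ₀/σ₀² + n·x̄/σ²)/(1/σ₀² + n/σ²) = (σ²·μ₀ + σ₀²·n·x̄)/(σ² + n·σ₀²) = (24410.9376·2438.97 + 240649.1136·7588.18)/746358.2784 = 1885626335.31552/746358.2784 = 2526.4359.

2526.4359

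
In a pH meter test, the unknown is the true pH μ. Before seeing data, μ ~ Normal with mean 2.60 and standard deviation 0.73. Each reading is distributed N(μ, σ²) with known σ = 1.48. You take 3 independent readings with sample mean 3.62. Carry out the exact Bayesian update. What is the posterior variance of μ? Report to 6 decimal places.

0.308058

For Normal data with known variance σ², a Normal(μ₀, σ₀²) prior on μ is conjugate. Posterior precision = 1/σ₀² + n/σ²; posterior mean is the precision-weighted average of μ₀ and x̄.
σ₀² = 0.73² = 0.5329, σ² = 1.48² = 2.1904; σ² + n·σ₀² = 2.1904 + 3·0.5329 = 3.7891.
Posterior precision = 1/σ₀² + n/σ² = 1/0.5329 + 3/2.1904 = (σ² + n·σ₀²)/(σ₀²σ²) = 3.7891/(0.5329·2.1904); posterior variance σₙ² = σ₀²σ²/(σ² + n·σ₀²) = 0.5329·2.1904/3.7891 = 0.308058.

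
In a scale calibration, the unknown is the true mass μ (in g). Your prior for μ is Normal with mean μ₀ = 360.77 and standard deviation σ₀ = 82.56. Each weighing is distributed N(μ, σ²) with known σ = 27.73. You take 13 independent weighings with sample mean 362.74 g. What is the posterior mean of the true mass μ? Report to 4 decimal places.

362.7231

For Normal data with known variance σ², a Normal(μ₀, σ₀²) prior on μ is conjugate. Posterior precision = 1/σ₀² + n/σ²; posterior mean is the precision-weighted average of μ₀ and x̄.
n·x̄ = 13·362.74 = 4715.62.
σ₀² = 82.56² = 6816.1536, σ² = 27.73² = 768.9529; σ² + n·σ₀² = 768.9529 + 13·6816.1536 = 89378.9497.
Posterior mean = (μ₀/σ₀² + n·x̄/σ²)/(1/σ₀² + n/σ²) = (σ²·μ₀ + σ₀²·n·x̄)/(σ² + n·σ₀²) = (768.9529·360.77 + 6816.1536·4715.62)/89378.9497 = 32419805.376965/89378.9497 = 362.7231.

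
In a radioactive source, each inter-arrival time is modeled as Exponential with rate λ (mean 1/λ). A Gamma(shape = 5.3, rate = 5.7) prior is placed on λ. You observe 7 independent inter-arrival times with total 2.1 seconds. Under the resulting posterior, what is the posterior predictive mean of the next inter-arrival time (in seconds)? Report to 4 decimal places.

0.6903

With a Gamma(shape α, rate β) prior on the exponential rate λ, the posterior after n observations with total T = Σxᵢ is Gamma(α+n, β+T).
Posterior: Gamma(5.3+7, 5.7+2.1) = Gamma(12.3, 7.8).
The predictive distribution for the next observation is Lomax; its mean is β/(α−1) = 7.8/11.3 = 0.6903.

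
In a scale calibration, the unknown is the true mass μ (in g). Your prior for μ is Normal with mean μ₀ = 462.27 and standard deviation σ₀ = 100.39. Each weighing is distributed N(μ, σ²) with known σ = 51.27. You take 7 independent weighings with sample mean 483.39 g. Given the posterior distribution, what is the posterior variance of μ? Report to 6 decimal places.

362.026858

For Normal data with known variance σ², a Normal(μ₀, σ₀²) prior on μ is conjugate. Posterior precision = 1/σ₀² + n/σ²; posterior mean is the precision-weighted average of μ₀ and x̄.
σ₀² = 100.39² = 10078.1521, σ² = 51.27² = 2628.6129; σ² + n·σ₀² = 2628.6129 + 7·10078.1521 = 73175.6776.
Posterior precision = 1/σ₀² + n/σ² = 1/10078.1521 + 7/2628.6129 = (σ² + n·σ₀²)/(σ₀²σ²) = 73175.6776/(10078.1521·2628.6129); posterior variance σₙ² = σ₀²σ²/(σ² + n·σ₀²) = 10078.1521·2628.6129/73175.6776 = 362.026858.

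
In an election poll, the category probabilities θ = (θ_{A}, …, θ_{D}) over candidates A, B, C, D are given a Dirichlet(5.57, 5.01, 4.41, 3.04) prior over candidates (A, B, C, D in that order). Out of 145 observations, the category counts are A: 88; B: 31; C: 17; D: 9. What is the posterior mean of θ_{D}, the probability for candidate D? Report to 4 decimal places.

The Dirichlet prior is conjugate to the Multinomial likelihood: each posterior αⱼ = prior αⱼ + observed count nⱼ.
Posterior concentration: (93.57, 36.01, 21.41, 12.04), total = 163.03.
E[θ_{D}|data] = α_{D}/Σα = 12.04/163.03 = 0.0739.

0.0739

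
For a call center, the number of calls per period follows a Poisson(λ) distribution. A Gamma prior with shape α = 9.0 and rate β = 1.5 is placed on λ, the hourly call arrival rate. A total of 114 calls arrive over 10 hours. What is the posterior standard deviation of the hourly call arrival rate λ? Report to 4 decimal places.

0.9644

With a Gamma(shape α, rate β) prior, the Poisson likelihood is conjugate: the posterior is Gamma(α + ΣXᵢ, β + n).
Posterior: Gamma(α+S, β+n) = Gamma(9.0+114, 1.5+10) = Gamma(123.0, 11.5).
SD = √α/β = √123.0/11.5 = 0.9644.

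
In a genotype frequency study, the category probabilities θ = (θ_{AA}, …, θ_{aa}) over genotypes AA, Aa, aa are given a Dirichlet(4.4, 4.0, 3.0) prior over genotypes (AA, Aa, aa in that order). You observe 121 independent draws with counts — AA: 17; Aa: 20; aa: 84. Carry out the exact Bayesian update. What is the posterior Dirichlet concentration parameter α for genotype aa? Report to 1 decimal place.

87.0

The Dirichlet prior is conjugate to the Multinomial likelihood: each posterior αⱼ = prior αⱼ + observed count nⱼ.
Posterior concentration: (21.4, 24.0, 87.0), total = 132.4.
α_{aa} = 3.0 + 84 = 87.0.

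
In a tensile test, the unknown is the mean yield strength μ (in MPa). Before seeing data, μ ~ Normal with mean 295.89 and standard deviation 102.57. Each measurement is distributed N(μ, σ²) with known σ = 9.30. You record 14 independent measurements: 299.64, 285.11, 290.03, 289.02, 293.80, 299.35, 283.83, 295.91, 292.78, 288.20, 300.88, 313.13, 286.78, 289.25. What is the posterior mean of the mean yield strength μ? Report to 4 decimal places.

For Normal data with known variance σ², a Normal(μ₀, σ₀²) prior on μ is conjugate. Posterior precision = 1/σ₀² + n/σ²; posterior mean is the precision-weighted average of μ₀ and x̄.
Σxᵢ = 299.64 + 285.11 + 290.03 + 289.02 + 293.80 + 299.35 + 283.83 + 295.91 + 292.78 + 288.20 + 300.88 + 313.13 + 286.78 + 289.25 = 4107.71, so n·x̄ = 4107.71.
σ₀² = 102.57² = 10520.6049, σ² = 9.30² = 86.49; σ² + n·σ₀² = 86.49 + 14·10520.6049 = 147374.9586.
Posterior mean = (μ₀/σ₀² + n·x̄/σ²)/(1/σ₀² + n/σ²) = (σ²·μ₀ + σ₀²·n·x̄)/(σ² + n·σ₀²) = (86.49·295.89 + 10520.6049·4107.71)/147374.9586 = 43241185.479879/147374.9586 = 293.4093.

293.4093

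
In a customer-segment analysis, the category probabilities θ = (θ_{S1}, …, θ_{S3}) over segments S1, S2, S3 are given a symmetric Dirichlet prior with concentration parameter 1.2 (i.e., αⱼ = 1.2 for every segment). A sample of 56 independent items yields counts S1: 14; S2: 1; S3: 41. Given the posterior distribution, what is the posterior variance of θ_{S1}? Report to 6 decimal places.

The Dirichlet prior is conjugate to the Multinomial likelihood: each posterior αⱼ = prior αⱼ + observed count nⱼ.
Posterior concentration: (15.2, 2.2, 42.2), total = 59.6.
Var[θ_j] = α_j(Σα−α_j)/((Σα)²(Σα+1)) = 15.2·44.4/(59.6²·60.6) = 0.003135.

0.003135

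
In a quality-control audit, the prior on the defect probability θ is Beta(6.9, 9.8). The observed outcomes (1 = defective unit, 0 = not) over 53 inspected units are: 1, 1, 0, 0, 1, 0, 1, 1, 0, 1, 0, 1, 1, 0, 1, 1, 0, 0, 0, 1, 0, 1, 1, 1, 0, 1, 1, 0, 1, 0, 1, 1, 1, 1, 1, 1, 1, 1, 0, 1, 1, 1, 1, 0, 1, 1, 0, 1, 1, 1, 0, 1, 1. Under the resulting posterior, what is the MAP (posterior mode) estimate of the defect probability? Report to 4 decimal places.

The Beta prior is conjugate to a Binomial/Bernoulli likelihood; the update adds successes to α and failures to β.
Posterior: Beta(α+k, β+n−k) = Beta(6.9+36, 9.8+17) = Beta(42.9, 26.8).
Mode of Beta(a,b) for a,b>1 is (a−1)/(a+b−2) = 41.9/67.7 = 0.6189.

0.6189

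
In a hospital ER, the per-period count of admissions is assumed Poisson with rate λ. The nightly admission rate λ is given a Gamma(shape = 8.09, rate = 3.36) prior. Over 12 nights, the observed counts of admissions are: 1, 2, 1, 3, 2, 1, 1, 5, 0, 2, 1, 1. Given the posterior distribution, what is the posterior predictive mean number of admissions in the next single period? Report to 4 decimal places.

With a Gamma(shape α, rate β) prior, the Poisson likelihood is conjugate: the posterior is Gamma(α + ΣXᵢ, β + n).
Sum of counts S = 20 over n = 12 nights.
Posterior: Gamma(α+S, β+n) = Gamma(8.09+20, 3.36+12) = Gamma(28.09, 15.36).
The predictive distribution for one future period is NegBinom with mean α/β = 1.8288.

1.8288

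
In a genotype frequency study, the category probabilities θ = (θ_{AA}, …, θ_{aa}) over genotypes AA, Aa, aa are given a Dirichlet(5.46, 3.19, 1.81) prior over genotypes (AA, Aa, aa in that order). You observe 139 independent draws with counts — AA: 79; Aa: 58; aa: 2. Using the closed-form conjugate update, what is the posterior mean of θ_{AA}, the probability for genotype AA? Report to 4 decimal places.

The Dirichlet prior is conjugate to the Multinomial likelihood: each posterior αⱼ = prior αⱼ + observed count nⱼ.
Posterior concentration: (84.46, 61.19, 3.81), total = 149.46.
E[θ_{AA}|data] = α_{AA}/Σα = 84.46/149.46 = 0.5651.

0.5651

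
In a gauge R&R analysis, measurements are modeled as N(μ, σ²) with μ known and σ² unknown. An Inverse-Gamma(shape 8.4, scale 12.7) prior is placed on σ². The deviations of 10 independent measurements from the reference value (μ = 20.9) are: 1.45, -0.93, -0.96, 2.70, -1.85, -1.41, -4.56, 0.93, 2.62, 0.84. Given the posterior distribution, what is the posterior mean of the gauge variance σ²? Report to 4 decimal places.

2.8717

With known mean μ and an Inverse-Gamma(α, β) prior on σ², the Normal likelihood is conjugate: posterior is Inv-Gamma(α + n/2, β + Σ(xᵢ−μ)²/2).
Σ(xᵢ−μ)² = (1.45)² + (-0.93)² + (-0.96)² + (2.70)² + (-1.85)² + (-1.41)² + (-4.56)² + (0.93)² + (2.62)² + (0.84)² = 45.8181.
Posterior: Inv-Gamma(8.4 + 10/2, 12.7 + 45.8181/2) = Inv-Gamma(13.40, 35.60905).
E[σ²|data] = β/(α−1) = 35.60905/12.40 = 2.8717.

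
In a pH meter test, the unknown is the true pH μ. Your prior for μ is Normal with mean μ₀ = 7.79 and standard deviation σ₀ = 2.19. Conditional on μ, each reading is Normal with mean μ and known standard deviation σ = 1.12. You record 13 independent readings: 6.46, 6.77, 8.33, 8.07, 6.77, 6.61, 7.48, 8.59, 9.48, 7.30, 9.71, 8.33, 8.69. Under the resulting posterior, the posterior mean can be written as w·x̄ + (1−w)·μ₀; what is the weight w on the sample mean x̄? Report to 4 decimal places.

0.9803

For Normal data with known variance σ², a Normal(μ₀, σ₀²) prior on μ is conjugate. Posterior precision = 1/σ₀² + n/σ²; posterior mean is the precision-weighted average of μ₀ and x̄.
σ₀² = 2.19² = 4.7961, σ² = 1.12² = 1.2544. Prior precision 1/σ₀² = 1/4.7961; data precision n/σ² = 13/1.2544.
w = (n/σ²)/(1/σ₀² + n/σ²) = n·σ₀²/(σ² + n·σ₀²) = 13·4.7961/(1.2544 + 13·4.7961) = 62.3493/63.6037 = 0.9803.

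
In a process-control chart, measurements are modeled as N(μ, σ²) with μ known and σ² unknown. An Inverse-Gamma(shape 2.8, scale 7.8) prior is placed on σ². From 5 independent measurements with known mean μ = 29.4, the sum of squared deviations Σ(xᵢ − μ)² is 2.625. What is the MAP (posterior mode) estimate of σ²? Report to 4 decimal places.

With known mean μ and an Inverse-Gamma(α, β) prior on σ², the Normal likelihood is conjugate: posterior is Inv-Gamma(α + n/2, β + Σ(xᵢ−μ)²/2).
Posterior: Inv-Gamma(2.8 + 5/2, 7.8 + 2.625/2) = Inv-Gamma(5.30, 9.1125).
Mode = β/(α+1) = 9.1125/6.30 = 1.4464.

1.4464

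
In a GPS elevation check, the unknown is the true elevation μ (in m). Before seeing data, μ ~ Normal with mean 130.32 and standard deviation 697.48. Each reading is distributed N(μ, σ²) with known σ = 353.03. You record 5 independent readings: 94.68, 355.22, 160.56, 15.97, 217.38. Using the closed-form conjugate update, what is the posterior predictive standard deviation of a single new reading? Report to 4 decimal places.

For Normal data with known variance σ², a Normal(μ₀, σ₀²) prior on μ is conjugate. Posterior precision = 1/σ₀² + n/σ²; posterior mean is the precision-weighted average of μ₀ and x̄.
σ₀² = 697.48² = 486478.3504, σ² = 353.03² = 124630.1809; σ² + n·σ₀² = 124630.1809 + 5·486478.3504 = 2557021.9329.
Posterior precision = 1/σ₀² + n/σ² = 1/486478.3504 + 5/124630.1809 = (σ² + n·σ₀²)/(σ₀²σ²) = 2557021.9329/(486478.3504·124630.1809); posterior variance σₙ² = σ₀²σ²/(σ² + n·σ₀²) = 486478.3504·124630.1809/2557021.9329 = 23711.132092.
Predictive variance for one new observation = σₙ² + σ² = 486478.3504·124630.1809/2557021.9329 + 124630.1809 = σ²·(σ₀² + 2557021.9329)/2557021.9329 = 124630.1809·3043500.2833/2557021.9329 = 148341.312992; SD = √(124630.1809·3043500.2833/2557021.9329) = 385.1510.

385.1510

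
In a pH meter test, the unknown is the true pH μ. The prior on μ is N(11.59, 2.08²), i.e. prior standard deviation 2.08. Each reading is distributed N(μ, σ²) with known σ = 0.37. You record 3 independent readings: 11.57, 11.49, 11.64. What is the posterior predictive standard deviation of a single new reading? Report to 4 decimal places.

0.4267

For Normal data with known variance σ², a Normal(μ₀, σ₀²) prior on μ is conjugate. Posterior precision = 1/σ₀² + n/σ²; posterior mean is the precision-weighted average of μ₀ and x̄.
σ₀² = 2.08² = 4.3264, σ² = 0.37² = 0.1369; σ² + n·σ₀² = 0.1369 + 3·4.3264 = 13.1161.
Posterior precision = 1/σ₀² + n/σ² = 1/4.3264 + 3/0.1369 = (σ² + n·σ₀²)/(σ₀²σ²) = 13.1161/(4.3264·0.1369); posterior variance σₙ² = σ₀²σ²/(σ² + n·σ₀²) = 4.3264·0.1369/13.1161 = 0.045157.
Predictive variance for one new observation = σₙ² + σ² = 4.3264·0.1369/13.1161 + 0.1369 = σ²·(σ₀² + 13.1161)/13.1161 = 0.1369·17.4425/13.1161 = 0.182057; SD = √(0.1369·17.4425/13.1161) = 0.4267.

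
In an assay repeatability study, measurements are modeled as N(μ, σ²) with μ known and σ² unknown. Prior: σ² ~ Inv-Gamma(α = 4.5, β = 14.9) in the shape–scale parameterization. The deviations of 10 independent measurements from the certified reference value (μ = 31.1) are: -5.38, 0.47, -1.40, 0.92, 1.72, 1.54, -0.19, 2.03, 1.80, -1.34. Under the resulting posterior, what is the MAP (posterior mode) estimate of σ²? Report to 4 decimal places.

3.6331

With known mean μ and an Inverse-Gamma(α, β) prior on σ², the Normal likelihood is conjugate: posterior is Inv-Gamma(α + n/2, β + Σ(xᵢ−μ)²/2).
Σ(xᵢ−μ)² = (-5.38)² + (0.47)² + (-1.40)² + (0.92)² + (1.72)² + (1.54)² + (-0.19)² + (2.03)² + (1.80)² + (-1.34)² = 46.4943.
Posterior: Inv-Gamma(4.5 + 10/2, 14.9 + 46.4943/2) = Inv-Gamma(9.50, 38.14715).
Mode = β/(α+1) = 38.14715/10.50 = 3.6331.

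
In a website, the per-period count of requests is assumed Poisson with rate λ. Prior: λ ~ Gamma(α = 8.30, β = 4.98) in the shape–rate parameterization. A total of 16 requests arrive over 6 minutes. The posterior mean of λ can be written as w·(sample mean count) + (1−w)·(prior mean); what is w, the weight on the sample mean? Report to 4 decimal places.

With a Gamma(shape α, rate β) prior, the Poisson likelihood is conjugate: the posterior is Gamma(α + ΣXᵢ, β + n).
Posterior mean = (α₀+S)/(β₀+n) = [n/(β₀+n)]·(S/n) + [β₀/(β₀+n)]·(α₀/β₀), so only n and β₀ enter the weight.
Weight on data w = n/(β₀+n) = 6/(4.98+6) = 6/10.98 = 0.5464.

0.5464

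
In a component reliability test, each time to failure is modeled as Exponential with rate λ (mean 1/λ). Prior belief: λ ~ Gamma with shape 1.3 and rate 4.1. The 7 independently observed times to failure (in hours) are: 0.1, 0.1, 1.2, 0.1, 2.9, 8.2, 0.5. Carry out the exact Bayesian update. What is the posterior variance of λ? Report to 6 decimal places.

0.028056

With a Gamma(shape α, rate β) prior on the exponential rate λ, the posterior after n observations with total T = Σxᵢ is Gamma(α+n, β+T).
Sum of observations T = 13.1 hours; n = 7.
Posterior: Gamma(1.3+7, 4.1+13.1) = Gamma(8.3, 17.2).
Var = α/β² = 0.028056.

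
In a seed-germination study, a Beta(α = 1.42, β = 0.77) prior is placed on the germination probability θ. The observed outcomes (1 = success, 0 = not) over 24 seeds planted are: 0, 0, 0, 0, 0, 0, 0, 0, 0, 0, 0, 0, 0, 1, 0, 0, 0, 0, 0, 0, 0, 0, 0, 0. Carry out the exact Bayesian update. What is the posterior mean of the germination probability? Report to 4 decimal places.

0.0924

The Beta prior is conjugate to a Binomial/Bernoulli likelihood; the update adds successes to α and failures to β.
Posterior: Beta(α+k, β+n−k) = Beta(1.42+1, 0.77+23) = Beta(2.42, 23.77).
Posterior mean = α/(α+β) = 2.42/26.19 = 0.0924.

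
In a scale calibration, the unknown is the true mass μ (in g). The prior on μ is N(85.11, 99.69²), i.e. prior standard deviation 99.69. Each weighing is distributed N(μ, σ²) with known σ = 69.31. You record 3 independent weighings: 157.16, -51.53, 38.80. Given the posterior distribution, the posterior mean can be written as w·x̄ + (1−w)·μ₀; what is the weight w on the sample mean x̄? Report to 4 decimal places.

0.8612

For Normal data with known variance σ², a Normal(μ₀, σ₀²) prior on μ is conjugate. Posterior precision = 1/σ₀² + n/σ²; posterior mean is the precision-weighted average of μ₀ and x̄.
σ₀² = 99.69² = 9938.0961, σ² = 69.31² = 4803.8761. Prior precision 1/σ₀² = 1/9938.0961; data precision n/σ² = 3/4803.8761.
w = (n/σ²)/(1/σ₀² + n/σ²) = n·σ₀²/(σ² + n·σ₀²) = 3·9938.0961/(4803.8761 + 3·9938.0961) = 29814.2883/34618.1644 = 0.8612.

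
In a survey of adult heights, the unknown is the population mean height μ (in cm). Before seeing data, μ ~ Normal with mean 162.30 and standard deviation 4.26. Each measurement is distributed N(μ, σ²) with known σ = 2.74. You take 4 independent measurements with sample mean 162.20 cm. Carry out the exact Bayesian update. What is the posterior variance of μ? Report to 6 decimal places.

1.700978

For Normal data with known variance σ², a Normal(μ₀, σ₀²) prior on μ is conjugate. Posterior precision = 1/σ₀² + n/σ²; posterior mean is the precision-weighted average of μ₀ and x̄.
σ₀² = 4.26² = 18.1476, σ² = 2.74² = 7.5076; σ² + n·σ₀² = 7.5076 + 4·18.1476 = 80.098.
Posterior precision = 1/σ₀² + n/σ² = 1/18.1476 + 4/7.5076 = (σ² + n·σ₀²)/(σ₀²σ²) = 80.098/(18.1476·7.5076); posterior variance σₙ² = σ₀²σ²/(σ² + n·σ₀²) = 18.1476·7.5076/80.098 = 1.700978.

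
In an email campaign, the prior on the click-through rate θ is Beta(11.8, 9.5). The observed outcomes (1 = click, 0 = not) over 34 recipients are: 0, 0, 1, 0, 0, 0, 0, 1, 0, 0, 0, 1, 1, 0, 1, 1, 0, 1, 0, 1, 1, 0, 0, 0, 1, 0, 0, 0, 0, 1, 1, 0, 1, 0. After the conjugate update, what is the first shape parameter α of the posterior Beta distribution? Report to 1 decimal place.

The Beta prior is conjugate to a Binomial/Bernoulli likelihood; the update adds successes to α and failures to β.
Posterior: Beta(α+k, β+n−k) = Beta(11.8+13, 9.5+21) = Beta(24.8, 30.5).
Posterior α = 24.8.

24.8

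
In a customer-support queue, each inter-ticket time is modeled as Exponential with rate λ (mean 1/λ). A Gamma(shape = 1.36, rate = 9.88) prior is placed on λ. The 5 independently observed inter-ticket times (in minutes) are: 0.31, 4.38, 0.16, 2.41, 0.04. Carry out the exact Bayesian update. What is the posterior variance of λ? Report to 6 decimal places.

0.021548

With a Gamma(shape α, rate β) prior on the exponential rate λ, the posterior after n observations with total T = Σxᵢ is Gamma(α+n, β+T).
Sum of observations T = 7.30 minutes; n = 5.
Posterior: Gamma(1.36+5, 9.88+7.30) = Gamma(6.36, 17.18).
Var = α/β² = 0.021548.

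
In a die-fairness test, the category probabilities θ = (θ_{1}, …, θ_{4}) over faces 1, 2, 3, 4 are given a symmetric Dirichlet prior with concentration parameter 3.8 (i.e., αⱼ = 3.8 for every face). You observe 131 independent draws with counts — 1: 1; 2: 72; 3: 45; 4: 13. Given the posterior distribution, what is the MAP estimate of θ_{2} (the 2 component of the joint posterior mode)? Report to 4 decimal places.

The Dirichlet prior is conjugate to the Multinomial likelihood: each posterior αⱼ = prior αⱼ + observed count nⱼ.
Posterior concentration: (4.8, 75.8, 48.8, 16.8), total = 146.2.
Joint mode component: (α_{2}−1)/(Σα−K) = 74.8/142.2 = 0.5260.

0.5260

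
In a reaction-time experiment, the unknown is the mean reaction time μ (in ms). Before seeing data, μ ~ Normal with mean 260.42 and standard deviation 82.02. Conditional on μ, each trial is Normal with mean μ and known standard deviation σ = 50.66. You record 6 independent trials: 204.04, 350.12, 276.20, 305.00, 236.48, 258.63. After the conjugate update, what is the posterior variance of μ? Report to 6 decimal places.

402.168285

For Normal data with known variance σ², a Normal(μ₀, σ₀²) prior on μ is conjugate. Posterior precision = 1/σ₀² + n/σ²; posterior mean is the precision-weighted average of μ₀ and x̄.
σ₀² = 82.02² = 6727.2804, σ² = 50.66² = 2566.4356; σ² + n·σ₀² = 2566.4356 + 6·6727.2804 = 42930.118.
Posterior precision = 1/σ₀² + n/σ² = 1/6727.2804 + 6/2566.4356 = (σ² + n·σ₀²)/(σ₀²σ²) = 42930.118/(6727.2804·2566.4356); posterior variance σₙ² = σ₀²σ²/(σ² + n·σ₀²) = 6727.2804·2566.4356/42930.118 = 402.168285.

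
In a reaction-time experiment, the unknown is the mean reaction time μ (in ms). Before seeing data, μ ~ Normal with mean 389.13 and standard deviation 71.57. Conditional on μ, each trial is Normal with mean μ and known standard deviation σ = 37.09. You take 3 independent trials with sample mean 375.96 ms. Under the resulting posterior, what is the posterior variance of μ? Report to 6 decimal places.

For Normal data with known variance σ², a Normal(μ₀, σ₀²) prior on μ is conjugate. Posterior precision = 1/σ₀² + n/σ²; posterior mean is the precision-weighted average of μ₀ and x̄.
σ₀² = 71.57² = 5122.2649, σ² = 37.09² = 1375.6681; σ² + n·σ₀² = 1375.6681 + 3·5122.2649 = 16742.4628.
Posterior precision = 1/σ₀² + n/σ² = 1/5122.2649 + 3/1375.6681 = (σ² + n·σ₀²)/(σ₀²σ²) = 16742.4628/(5122.2649·1375.6681); posterior variance σₙ² = σ₀²σ²/(σ² + n·σ₀²) = 5122.2649·1375.6681/16742.4628 = 420.878129.

420.878129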